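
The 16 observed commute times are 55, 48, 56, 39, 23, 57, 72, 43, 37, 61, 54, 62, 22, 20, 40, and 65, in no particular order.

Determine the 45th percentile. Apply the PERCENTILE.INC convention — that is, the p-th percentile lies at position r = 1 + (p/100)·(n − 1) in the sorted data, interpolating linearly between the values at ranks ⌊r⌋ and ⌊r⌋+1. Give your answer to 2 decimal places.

Sorted: 20, 22, 23, 37, 39, 40, 43, 48, 54, 55, 56, 57, 61, 62, 65, 72.
n = 16.
r = 1 + (45/100)·(16 − 1) = 1 + 6.75 = 7.75.
Rank 7 is 43 and rank 8 is 48.
Interpolate: 43 + 0.75·(48 − 43) = 43 + 0.75·5 = 46.75.

46.75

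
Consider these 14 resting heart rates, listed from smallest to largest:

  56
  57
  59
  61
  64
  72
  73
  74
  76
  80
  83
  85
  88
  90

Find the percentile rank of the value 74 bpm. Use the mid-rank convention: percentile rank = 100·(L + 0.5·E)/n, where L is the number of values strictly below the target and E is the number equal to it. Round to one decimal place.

53.6

Count below 74: L = 7; count equal: E = 1; n = 14.
Percentile rank = 100·(7 + 0.5·1)/14 = 100·7.5/14 = 53.57.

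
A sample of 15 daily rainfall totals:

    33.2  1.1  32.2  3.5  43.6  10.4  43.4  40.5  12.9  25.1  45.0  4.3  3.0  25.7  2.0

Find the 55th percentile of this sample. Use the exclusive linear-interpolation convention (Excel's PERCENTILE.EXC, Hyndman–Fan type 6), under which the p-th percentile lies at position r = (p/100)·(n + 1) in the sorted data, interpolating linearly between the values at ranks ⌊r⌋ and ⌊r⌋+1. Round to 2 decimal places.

25.58

Sorted: 1.1, 2.0, 3.0, 3.5, 4.3, 10.4, 12.9, 25.1, 25.7, 32.2, 33.2, 40.5, 43.4, 43.6, 45.0.
n = 15.
r = (55/100)·(15 + 1) = 8.8.
Rank 8 is 25.1 and rank 9 is 25.7.
Interpolate: 25.1 + 0.8·(25.7 − 25.1) = 25.1 + 0.8·0.6 = 25.58.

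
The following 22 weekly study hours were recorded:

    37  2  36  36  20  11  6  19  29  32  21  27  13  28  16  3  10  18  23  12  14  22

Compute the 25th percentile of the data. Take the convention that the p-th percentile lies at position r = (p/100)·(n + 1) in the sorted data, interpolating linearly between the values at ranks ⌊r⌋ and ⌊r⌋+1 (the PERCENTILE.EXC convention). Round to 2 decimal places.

Sorted: 2, 3, 6, 10, 11, 12, 13, 14, 16, 18, 19, 20, 21, 22, 23, 27, 28, 29, 32, 36, 36, 37.
n = 22.
r = (25/100)·(22 + 1) = 5.75.
Rank 5 is 11 and rank 6 is 12.
Interpolate: 11 + 0.75·(12 − 11) = 11 + 0.75·1 = 11.75.

11.75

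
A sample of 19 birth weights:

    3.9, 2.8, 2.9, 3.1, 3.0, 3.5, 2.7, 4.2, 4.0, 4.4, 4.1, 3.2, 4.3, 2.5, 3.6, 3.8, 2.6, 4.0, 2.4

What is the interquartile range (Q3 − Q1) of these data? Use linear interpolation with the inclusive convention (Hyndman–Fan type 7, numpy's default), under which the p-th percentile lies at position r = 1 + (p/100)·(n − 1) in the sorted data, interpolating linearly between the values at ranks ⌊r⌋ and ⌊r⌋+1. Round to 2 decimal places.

1.15

Sorted: 2.4, 2.5, 2.6, 2.7, 2.8, 2.9, 3.0, 3.1, 3.2, 3.5, 3.6, 3.8, 3.9, 4.0, 4.0, 4.1, 4.2, 4.3, 4.4.
n = 19.
P25: r = 5.5; ranks 5–6 are 2.8, 2.9; interpolating gives 2.85.
P75: r = 14.5; ranks 14–15 are 4.0, 4.0; interpolating gives 4.
Difference: 4 − 2.85 = 1.15.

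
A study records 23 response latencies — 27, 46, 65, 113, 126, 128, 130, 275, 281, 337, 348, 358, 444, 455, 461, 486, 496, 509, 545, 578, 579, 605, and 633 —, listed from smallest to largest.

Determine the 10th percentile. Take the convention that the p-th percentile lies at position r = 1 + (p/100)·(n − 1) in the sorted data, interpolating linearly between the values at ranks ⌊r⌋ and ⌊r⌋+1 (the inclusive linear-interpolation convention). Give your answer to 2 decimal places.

74.60

n = 23.
r = 1 + (10/100)·(23 − 1) = 1 + 2.2 = 3.2.
Rank 3 is 65 and rank 4 is 113.
Interpolate: 65 + 0.2·(113 − 65) = 65 + 0.2·48 = 74.6.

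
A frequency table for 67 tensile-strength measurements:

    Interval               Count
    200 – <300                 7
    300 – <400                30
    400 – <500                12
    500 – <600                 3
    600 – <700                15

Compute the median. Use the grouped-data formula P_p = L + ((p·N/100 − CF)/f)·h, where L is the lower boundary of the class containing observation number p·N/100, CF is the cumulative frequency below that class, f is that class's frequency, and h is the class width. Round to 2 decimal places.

388.33

N = 67; target position k = 50/100 · 67 = 33.5.
Cumulative frequencies: 7, 37, 49, 52, 67.
Observation 33.5 falls in the class 300 – <400.
L = 300, CF = 7, f = 30, h = 100.
P50 = 300 + ((33.5 − 7)/30)·100 = 300 + 88.3333 = 388.333.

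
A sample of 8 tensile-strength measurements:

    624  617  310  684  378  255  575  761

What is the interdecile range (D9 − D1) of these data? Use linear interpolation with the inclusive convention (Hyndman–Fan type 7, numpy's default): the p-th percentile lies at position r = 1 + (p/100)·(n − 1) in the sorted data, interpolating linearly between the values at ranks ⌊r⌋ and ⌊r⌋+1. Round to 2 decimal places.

Sorted: 255, 310, 378, 575, 617, 624, 684, 761.
n = 8.
P10: r = 1.7; ranks 1–2 are 255, 310; interpolating gives 293.5.
P90: r = 7.3; ranks 7–8 are 684, 761; interpolating gives 707.1.
Difference: 707.1 − 293.5 = 413.6.

413.60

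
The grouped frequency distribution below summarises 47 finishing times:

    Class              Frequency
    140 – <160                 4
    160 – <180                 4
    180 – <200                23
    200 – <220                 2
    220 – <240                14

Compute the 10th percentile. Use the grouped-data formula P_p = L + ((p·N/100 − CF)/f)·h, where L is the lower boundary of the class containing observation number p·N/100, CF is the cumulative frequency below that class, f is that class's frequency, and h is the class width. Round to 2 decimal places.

163.50

N = 47; target position k = 10/100 · 47 = 4.7.
Cumulative frequencies: 4, 8, 31, 33, 47.
Observation 4.7 falls in the class 160 – <180.
L = 160, CF = 4, f = 4, h = 20.
P10 = 160 + ((4.7 − 4)/4)·20 = 160 + 3.5 = 163.5.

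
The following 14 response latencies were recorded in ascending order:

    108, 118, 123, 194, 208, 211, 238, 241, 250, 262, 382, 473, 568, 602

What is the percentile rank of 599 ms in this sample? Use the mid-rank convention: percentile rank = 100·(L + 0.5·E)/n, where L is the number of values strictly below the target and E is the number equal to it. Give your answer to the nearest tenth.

Count below 599: L = 13; count equal: E = 0; n = 14.
Percentile rank = 100·(13 + 0.5·0)/14 = 100·13/14 = 92.86.

92.9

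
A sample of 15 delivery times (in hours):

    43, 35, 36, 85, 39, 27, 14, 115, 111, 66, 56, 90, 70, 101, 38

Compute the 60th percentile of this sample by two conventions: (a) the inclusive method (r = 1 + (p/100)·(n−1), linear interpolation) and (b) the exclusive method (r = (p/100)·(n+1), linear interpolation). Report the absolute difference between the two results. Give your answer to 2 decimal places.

Sorted: 14, 27, 35, 36, 38, 39, 43, 56, 66, 70, 85, 90, 101, 111, 115.
n = 15.
(a) r = 9.4; between ranks 9 (66) and 10 (70): 67.6.
(b) r = 9.6; between ranks 9 (66) and 10 (70): 68.4.
|67.6 − 68.4| = 0.8.

0.80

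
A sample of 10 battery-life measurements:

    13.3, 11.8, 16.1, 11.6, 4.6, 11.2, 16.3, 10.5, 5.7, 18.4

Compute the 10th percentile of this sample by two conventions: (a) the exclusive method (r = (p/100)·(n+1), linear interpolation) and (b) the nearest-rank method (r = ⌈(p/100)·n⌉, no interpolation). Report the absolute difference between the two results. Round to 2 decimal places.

Sorted: 4.6, 5.7, 10.5, 11.2, 11.6, 11.8, 13.3, 16.1, 16.3, 18.4.
n = 10.
(a) r = 1.1; between ranks 1 (4.6) and 2 (5.7): 4.71.
(b) the nearest-rank method: rank 1 → 4.6.
|4.71 − 4.6| = 0.11.

0.11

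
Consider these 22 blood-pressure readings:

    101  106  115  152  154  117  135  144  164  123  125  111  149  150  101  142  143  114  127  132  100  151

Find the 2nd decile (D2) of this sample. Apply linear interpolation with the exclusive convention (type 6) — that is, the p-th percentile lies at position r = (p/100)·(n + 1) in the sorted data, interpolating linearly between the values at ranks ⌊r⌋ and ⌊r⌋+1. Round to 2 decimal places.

Sorted: 100, 101, 101, 106, 111, 114, 115, 117, 123, 125, 127, 132, 135, 142, 143, 144, 149, 150, 151, 152, 154, 164.
n = 22.
r = (20/100)·(22 + 1) = 4.6.
Rank 4 is 106 and rank 5 is 111.
Interpolate: 106 + 0.6·(111 − 106) = 106 + 0.6·5 = 109.

109.00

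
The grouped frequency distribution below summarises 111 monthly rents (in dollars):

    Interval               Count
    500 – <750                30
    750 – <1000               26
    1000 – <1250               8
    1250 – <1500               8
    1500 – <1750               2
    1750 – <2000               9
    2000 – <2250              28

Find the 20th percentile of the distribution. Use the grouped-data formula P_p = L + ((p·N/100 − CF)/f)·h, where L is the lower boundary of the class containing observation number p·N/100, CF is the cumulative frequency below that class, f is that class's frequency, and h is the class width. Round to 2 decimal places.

N = 111; target position k = 20/100 · 111 = 22.2.
Cumulative frequencies: 30, 56, 64, 72, 74, 83, 111.
Observation 22.2 falls in the class 500 – <750.
L = 500, CF = 0, f = 30, h = 250.
P20 = 500 + ((22.2 − 0)/30)·250 = 500 + 185 = 685.

685.00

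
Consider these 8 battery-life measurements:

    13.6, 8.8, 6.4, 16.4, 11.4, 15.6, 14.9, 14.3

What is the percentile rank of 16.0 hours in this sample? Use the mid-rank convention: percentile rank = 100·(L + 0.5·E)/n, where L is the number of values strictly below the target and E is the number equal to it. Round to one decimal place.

Sorted: 6.4, 8.8, 11.4, 13.6, 14.3, 14.9, 15.6, 16.4.
Count below 16.0: L = 7; count equal: E = 0; n = 8.
Percentile rank = 100·(7 + 0.5·0)/8 = 100·7/8 = 87.5.

87.5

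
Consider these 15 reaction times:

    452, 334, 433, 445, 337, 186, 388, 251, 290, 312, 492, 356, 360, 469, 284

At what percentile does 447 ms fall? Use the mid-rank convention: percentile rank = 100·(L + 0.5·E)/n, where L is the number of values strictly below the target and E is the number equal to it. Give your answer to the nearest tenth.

Sorted: 186, 251, 284, 290, 312, 334, 337, 356, 360, 388, 433, 445, 452, 469, 492.
Count below 447: L = 12; count equal: E = 0; n = 15.
Percentile rank = 100·(12 + 0.5·0)/15 = 100·12/15 = 80.

80.0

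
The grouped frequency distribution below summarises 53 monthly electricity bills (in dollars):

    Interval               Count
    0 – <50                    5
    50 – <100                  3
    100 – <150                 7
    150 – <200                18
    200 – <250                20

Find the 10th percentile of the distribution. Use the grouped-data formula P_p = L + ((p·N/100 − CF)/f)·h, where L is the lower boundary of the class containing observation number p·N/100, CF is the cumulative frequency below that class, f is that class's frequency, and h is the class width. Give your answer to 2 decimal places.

N = 53; target position k = 10/100 · 53 = 5.3.
Cumulative frequencies: 5, 8, 15, 33, 53.
Observation 5.3 falls in the class 50 – <100.
L = 50, CF = 5, f = 3, h = 50.
P10 = 50 + ((5.3 − 5)/3)·50 = 50 + 5 = 55.

55.00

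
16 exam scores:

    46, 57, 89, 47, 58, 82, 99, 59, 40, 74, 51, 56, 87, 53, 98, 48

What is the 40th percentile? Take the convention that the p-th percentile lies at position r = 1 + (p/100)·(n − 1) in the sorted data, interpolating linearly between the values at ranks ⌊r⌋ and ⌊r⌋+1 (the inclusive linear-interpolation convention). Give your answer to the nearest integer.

56

Sorted: 40, 46, 47, 48, 51, 53, 56, 57, 58, 59, 74, 82, 87, 89, 98, 99.
n = 16.
r = 1 + (40/100)·(16 − 1) = 1 + 6 = 7.
r is an integer, so P40 is the value at rank 7: 56.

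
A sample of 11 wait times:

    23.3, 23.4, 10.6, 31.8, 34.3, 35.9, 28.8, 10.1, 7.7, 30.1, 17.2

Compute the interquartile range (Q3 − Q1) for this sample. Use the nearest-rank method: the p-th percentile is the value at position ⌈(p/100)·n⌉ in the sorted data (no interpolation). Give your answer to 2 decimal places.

Sorted: 7.7, 10.1, 10.6, 17.2, 23.3, 23.4, 28.8, 30.1, 31.8, 34.3, 35.9.
n = 11.
P25: rank ⌈25/100·11⌉ = 3 → 10.6.
P75: rank ⌈75/100·11⌉ = 9 → 31.8.
Difference: 31.8 − 10.6 = 21.2.

21.20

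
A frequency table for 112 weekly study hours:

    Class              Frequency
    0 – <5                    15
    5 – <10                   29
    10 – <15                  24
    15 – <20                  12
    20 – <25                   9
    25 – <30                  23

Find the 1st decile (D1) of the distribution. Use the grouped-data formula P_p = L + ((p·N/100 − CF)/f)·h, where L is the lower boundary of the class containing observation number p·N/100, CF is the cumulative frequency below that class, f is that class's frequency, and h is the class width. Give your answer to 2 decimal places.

N = 112; target position k = 10/100 · 112 = 11.2.
Cumulative frequencies: 15, 44, 68, 80, 89, 112.
Observation 11.2 falls in the class 0 – <5.
L = 0, CF = 0, f = 15, h = 5.
P10 = 0 + ((11.2 − 0)/15)·5 = 0 + 3.73333 = 3.73333.

3.73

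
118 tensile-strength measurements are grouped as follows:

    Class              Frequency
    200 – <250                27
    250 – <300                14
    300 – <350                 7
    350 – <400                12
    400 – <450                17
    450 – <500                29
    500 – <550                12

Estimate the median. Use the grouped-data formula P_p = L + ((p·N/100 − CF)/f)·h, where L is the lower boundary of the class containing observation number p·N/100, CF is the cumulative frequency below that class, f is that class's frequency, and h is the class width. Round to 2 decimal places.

N = 118; target position k = 50/100 · 118 = 59.
Cumulative frequencies: 27, 41, 48, 60, 77, 106, 118.
Observation 59 falls in the class 350 – <400.
L = 350, CF = 48, f = 12, h = 50.
P50 = 350 + ((59 − 48)/12)·50 = 350 + 45.8333 = 395.833.

395.83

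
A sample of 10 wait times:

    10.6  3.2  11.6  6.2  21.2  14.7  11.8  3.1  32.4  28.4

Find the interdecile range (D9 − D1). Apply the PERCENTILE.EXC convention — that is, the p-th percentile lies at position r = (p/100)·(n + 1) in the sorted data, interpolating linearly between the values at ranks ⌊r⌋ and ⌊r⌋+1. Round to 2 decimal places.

28.89

Sorted: 3.1, 3.2, 6.2, 10.6, 11.6, 11.8, 14.7, 21.2, 28.4, 32.4.
n = 10.
P10: r = 1.1; ranks 1–2 are 3.1, 3.2; interpolating gives 3.11.
P90: r = 9.9; ranks 9–10 are 28.4, 32.4; interpolating gives 32.
Difference: 32 − 3.11 = 28.89.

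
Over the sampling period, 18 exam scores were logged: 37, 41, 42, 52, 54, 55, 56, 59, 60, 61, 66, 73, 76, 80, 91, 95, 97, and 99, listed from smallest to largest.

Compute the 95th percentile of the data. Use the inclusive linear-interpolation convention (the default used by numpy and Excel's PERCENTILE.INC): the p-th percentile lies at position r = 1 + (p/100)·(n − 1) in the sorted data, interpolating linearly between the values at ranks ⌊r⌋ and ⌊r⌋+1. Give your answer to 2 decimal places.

n = 18.
r = 1 + (95/100)·(18 − 1) = 1 + 16.15 = 17.15.
Rank 17 is 97 and rank 18 is 99.
Interpolate: 97 + 0.15·(99 − 97) = 97 + 0.15·2 = 97.3.

97.30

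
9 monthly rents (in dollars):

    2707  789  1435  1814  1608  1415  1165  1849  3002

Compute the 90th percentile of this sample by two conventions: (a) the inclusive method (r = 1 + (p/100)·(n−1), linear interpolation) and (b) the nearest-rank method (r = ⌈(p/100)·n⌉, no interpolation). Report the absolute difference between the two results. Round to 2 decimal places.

236.00

Sorted: 789, 1165, 1415, 1435, 1608, 1814, 1849, 2707, 3002.
n = 9.
(a) r = 8.2; between ranks 8 (2707) and 9 (3002): 2766.
(b) the nearest-rank method: rank 9 → 3002.
|2766 − 3002| = 236.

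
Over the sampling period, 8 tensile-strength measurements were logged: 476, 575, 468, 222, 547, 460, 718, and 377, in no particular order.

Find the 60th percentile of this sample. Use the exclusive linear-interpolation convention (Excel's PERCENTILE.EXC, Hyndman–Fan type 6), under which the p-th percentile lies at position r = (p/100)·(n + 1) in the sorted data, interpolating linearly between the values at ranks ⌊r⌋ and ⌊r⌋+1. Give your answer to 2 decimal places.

504.40

Sorted: 222, 377, 460, 468, 476, 547, 575, 718.
n = 8.
r = (60/100)·(8 + 1) = 5.4.
Rank 5 is 476 and rank 6 is 547.
Interpolate: 476 + 0.4·(547 − 476) = 476 + 0.4·71 = 504.4.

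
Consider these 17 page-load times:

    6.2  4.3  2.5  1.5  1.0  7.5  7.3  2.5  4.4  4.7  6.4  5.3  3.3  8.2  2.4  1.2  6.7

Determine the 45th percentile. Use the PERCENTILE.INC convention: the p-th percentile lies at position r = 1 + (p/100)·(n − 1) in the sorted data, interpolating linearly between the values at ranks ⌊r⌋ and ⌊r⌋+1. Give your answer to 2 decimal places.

Sorted: 1.0, 1.2, 1.5, 2.4, 2.5, 2.5, 3.3, 4.3, 4.4, 4.7, 5.3, 6.2, 6.4, 6.7, 7.3, 7.5, 8.2.
n = 17.
r = 1 + (45/100)·(17 − 1) = 1 + 7.2 = 8.2.
Rank 8 is 4.3 and rank 9 is 4.4.
Interpolate: 4.3 + 0.2·(4.4 − 4.3) = 4.3 + 0.2·0.1 = 4.32.

4.32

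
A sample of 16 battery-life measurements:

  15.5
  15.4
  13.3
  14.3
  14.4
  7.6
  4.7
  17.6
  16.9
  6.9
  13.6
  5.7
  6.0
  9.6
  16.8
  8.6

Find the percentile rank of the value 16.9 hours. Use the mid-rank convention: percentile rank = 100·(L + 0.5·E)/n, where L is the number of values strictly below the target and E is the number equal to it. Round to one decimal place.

Sorted: 4.7, 5.7, 6.0, 6.9, 7.6, 8.6, 9.6, 13.3, 13.6, 14.3, 14.4, 15.4, 15.5, 16.8, 16.9, 17.6.
Count below 16.9: L = 14; count equal: E = 1; n = 16.
Percentile rank = 100·(14 + 0.5·1)/16 = 100·14.5/16 = 90.62.

90.6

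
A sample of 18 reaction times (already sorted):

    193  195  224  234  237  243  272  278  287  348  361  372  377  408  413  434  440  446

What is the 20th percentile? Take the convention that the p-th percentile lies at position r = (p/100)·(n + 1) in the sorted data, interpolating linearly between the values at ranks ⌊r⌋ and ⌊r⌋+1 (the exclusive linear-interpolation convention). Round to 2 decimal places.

232.00

n = 18.
r = (20/100)·(18 + 1) = 3.8.
Rank 3 is 224 and rank 4 is 234.
Interpolate: 224 + 0.8·(234 − 224) = 224 + 0.8·10 = 232.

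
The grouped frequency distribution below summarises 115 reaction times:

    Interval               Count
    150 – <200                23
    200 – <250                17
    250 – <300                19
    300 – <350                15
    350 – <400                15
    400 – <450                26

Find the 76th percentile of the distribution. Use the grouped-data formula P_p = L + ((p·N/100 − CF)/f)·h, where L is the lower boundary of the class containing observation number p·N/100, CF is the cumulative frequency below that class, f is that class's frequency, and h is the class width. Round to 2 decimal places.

N = 115; target position k = 76/100 · 115 = 87.4.
Cumulative frequencies: 23, 40, 59, 74, 89, 115.
Observation 87.4 falls in the class 350 – <400.
L = 350, CF = 74, f = 15, h = 50.
P76 = 350 + ((87.4 − 74)/15)·50 = 350 + 44.6667 = 394.667.

394.67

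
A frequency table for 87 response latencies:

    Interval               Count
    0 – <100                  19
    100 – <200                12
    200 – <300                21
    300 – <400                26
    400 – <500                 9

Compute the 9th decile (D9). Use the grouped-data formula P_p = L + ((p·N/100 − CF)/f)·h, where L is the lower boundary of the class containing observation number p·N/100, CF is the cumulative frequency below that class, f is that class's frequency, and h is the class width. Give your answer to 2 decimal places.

N = 87; target position k = 90/100 · 87 = 78.3.
Cumulative frequencies: 19, 31, 52, 78, 87.
Observation 78.3 falls in the class 400 – <500.
L = 400, CF = 78, f = 9, h = 100.
P90 = 400 + ((78.3 − 78)/9)·100 = 400 + 3.33333 = 403.333.

403.33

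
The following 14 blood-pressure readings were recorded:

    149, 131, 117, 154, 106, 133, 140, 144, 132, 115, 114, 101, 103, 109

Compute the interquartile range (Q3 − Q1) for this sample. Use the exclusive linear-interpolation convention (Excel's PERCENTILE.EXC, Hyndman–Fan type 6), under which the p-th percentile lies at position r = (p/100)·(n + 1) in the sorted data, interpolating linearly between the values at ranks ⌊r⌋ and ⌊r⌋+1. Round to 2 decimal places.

32.75

Sorted: 101, 103, 106, 109, 114, 115, 117, 131, 132, 133, 140, 144, 149, 154.
n = 14.
P25: r = 3.75; ranks 3–4 are 106, 109; interpolating gives 108.25.
P75: r = 11.25; ranks 11–12 are 140, 144; interpolating gives 141.
Difference: 141 − 108.25 = 32.75.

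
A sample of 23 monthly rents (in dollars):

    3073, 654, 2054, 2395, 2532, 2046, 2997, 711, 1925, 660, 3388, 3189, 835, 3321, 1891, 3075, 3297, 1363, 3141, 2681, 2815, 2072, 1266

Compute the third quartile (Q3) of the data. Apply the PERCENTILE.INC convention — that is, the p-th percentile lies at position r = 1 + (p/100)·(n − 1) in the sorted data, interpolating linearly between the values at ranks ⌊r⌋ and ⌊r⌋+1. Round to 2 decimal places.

Sorted: 654, 660, 711, 835, 1266, 1363, 1891, 1925, 2046, 2054, 2072, 2395, 2532, 2681, 2815, 2997, 3073, 3075, 3141, 3189, 3297, 3321, 3388.
n = 23.
r = 1 + (75/100)·(23 − 1) = 1 + 16.5 = 17.5.
Rank 17 is 3073 and rank 18 is 3075.
Interpolate: 3073 + 0.5·(3075 − 3073) = 3073 + 0.5·2 = 3074.

3074.00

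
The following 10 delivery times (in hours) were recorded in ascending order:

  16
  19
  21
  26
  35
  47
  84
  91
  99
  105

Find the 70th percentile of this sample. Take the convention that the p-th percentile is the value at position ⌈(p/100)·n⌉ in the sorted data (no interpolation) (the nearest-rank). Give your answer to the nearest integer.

n = 10.
Position = ⌈70/100 · 10⌉ = ⌈7⌉ = 7.
The value at rank 7 is 84.

84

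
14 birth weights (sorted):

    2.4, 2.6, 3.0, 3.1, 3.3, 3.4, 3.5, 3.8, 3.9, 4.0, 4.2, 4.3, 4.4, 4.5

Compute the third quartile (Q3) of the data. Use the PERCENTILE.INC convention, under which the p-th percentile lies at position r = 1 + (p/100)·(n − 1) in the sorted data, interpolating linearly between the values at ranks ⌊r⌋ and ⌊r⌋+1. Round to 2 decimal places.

4.15

n = 14.
r = 1 + (75/100)·(14 − 1) = 1 + 9.75 = 10.75.
Rank 10 is 4.0 and rank 11 is 4.2.
Interpolate: 4.0 + 0.75·(4.2 − 4.0) = 4.0 + 0.75·0.2 = 4.15.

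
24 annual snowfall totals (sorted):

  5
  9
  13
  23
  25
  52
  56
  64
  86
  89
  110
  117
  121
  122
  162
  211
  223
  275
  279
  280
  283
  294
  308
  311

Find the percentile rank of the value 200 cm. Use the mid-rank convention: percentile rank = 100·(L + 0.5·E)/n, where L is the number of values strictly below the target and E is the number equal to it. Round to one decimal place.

Count below 200: L = 15; count equal: E = 0; n = 24.
Percentile rank = 100·(15 + 0.5·0)/24 = 100·15/24 = 62.5.

62.5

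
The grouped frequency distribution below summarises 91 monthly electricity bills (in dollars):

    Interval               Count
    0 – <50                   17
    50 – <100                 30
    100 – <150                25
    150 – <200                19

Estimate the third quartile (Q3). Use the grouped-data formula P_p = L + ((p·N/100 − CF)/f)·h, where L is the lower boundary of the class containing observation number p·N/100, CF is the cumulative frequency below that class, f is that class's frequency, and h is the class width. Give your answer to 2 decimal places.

142.50

N = 91; target position k = 75/100 · 91 = 68.25.
Cumulative frequencies: 17, 47, 72, 91.
Observation 68.25 falls in the class 100 – <150.
L = 100, CF = 47, f = 25, h = 50.
P75 = 100 + ((68.25 − 47)/25)·50 = 100 + 42.5 = 142.5.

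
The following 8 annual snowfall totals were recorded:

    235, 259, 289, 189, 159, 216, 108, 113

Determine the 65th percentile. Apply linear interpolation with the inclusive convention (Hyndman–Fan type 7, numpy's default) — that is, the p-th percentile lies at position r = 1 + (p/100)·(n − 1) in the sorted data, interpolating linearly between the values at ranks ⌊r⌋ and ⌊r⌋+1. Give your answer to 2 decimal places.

226.45

Sorted: 108, 113, 159, 189, 216, 235, 259, 289.
n = 8.
r = 1 + (65/100)·(8 − 1) = 1 + 4.55 = 5.55.
Rank 5 is 216 and rank 6 is 235.
Interpolate: 216 + 0.55·(235 − 216) = 216 + 0.55·19 = 226.45.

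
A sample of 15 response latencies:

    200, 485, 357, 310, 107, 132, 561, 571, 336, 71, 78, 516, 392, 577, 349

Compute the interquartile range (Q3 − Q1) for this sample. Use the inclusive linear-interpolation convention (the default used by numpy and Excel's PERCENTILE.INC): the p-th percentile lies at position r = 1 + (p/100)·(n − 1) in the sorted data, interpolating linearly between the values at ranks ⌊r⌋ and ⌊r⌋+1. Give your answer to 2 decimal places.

Sorted: 71, 78, 107, 132, 200, 310, 336, 349, 357, 392, 485, 516, 561, 571, 577.
n = 15.
P25: r = 4.5; ranks 4–5 are 132, 200; interpolating gives 166.
P75: r = 11.5; ranks 11–12 are 485, 516; interpolating gives 500.5.
Difference: 500.5 − 166 = 334.5.

334.50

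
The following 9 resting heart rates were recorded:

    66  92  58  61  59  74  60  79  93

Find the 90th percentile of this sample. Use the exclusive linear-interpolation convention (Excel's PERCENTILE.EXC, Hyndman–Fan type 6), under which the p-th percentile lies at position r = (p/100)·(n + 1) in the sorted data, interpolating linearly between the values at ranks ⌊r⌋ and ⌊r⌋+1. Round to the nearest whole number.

Sorted: 58, 59, 60, 61, 66, 74, 79, 92, 93.
n = 9.
r = (90/100)·(9 + 1) = 9.
r is an integer, so P90 is the value at rank 9: 93.

93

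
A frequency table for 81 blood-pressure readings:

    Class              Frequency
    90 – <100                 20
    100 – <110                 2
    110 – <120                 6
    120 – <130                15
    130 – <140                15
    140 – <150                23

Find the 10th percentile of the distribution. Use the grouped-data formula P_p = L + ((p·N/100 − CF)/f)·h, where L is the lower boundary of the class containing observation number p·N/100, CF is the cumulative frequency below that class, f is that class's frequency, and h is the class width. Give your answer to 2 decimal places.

N = 81; target position k = 10/100 · 81 = 8.1.
Cumulative frequencies: 20, 22, 28, 43, 58, 81.
Observation 8.1 falls in the class 90 – <100.
L = 90, CF = 0, f = 20, h = 10.
P10 = 90 + ((8.1 − 0)/20)·10 = 90 + 4.05 = 94.05.

94.05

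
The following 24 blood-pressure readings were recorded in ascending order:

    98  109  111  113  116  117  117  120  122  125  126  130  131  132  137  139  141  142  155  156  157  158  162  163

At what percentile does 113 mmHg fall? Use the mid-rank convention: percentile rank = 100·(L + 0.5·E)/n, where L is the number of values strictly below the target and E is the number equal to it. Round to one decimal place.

Count below 113: L = 3; count equal: E = 1; n = 24.
Percentile rank = 100·(3 + 0.5·1)/24 = 100·3.5/24 = 14.58.

14.6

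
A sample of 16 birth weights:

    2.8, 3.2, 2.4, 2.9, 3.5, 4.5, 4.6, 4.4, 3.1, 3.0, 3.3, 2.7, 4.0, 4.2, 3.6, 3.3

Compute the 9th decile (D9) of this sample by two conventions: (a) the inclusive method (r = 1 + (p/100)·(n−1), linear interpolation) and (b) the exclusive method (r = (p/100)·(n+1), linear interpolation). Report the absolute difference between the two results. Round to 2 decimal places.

0.08

Sorted: 2.4, 2.7, 2.8, 2.9, 3.0, 3.1, 3.2, 3.3, 3.3, 3.5, 3.6, 4.0, 4.2, 4.4, 4.5, 4.6.
n = 16.
(a) r = 14.5; between ranks 14 (4.4) and 15 (4.5): 4.45.
(b) r = 15.3; between ranks 15 (4.5) and 16 (4.6): 4.53.
|4.45 − 4.53| = 0.08.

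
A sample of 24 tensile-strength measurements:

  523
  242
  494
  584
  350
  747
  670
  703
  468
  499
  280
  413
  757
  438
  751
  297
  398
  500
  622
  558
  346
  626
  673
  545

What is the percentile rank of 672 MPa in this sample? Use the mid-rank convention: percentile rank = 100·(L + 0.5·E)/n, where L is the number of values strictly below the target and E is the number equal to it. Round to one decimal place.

79.2

Sorted: 242, 280, 297, 346, 350, 398, 413, 438, 468, 494, 499, 500, 523, 545, 558, 584, 622, 626, 670, 673, 703, 747, 751, 757.
Count below 672: L = 19; count equal: E = 0; n = 24.
Percentile rank = 100·(19 + 0.5·0)/24 = 100·19/24 = 79.17.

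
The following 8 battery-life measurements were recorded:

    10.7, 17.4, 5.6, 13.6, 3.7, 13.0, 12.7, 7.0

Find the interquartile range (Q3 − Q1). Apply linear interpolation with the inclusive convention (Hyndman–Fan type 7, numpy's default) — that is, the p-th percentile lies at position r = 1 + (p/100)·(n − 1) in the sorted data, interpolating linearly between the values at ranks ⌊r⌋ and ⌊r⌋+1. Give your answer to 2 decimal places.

6.50

Sorted: 3.7, 5.6, 7.0, 10.7, 12.7, 13.0, 13.6, 17.4.
n = 8.
P25: r = 2.75; ranks 2–3 are 5.6, 7.0; interpolating gives 6.65.
P75: r = 6.25; ranks 6–7 are 13.0, 13.6; interpolating gives 13.15.
Difference: 13.15 − 6.65 = 6.5.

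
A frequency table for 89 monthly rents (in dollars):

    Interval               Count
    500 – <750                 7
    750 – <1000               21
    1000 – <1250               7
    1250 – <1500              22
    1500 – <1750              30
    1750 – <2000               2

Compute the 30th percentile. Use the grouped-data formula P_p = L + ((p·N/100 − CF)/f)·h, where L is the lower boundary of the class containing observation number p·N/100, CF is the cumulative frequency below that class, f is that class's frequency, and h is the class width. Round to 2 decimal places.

N = 89; target position k = 30/100 · 89 = 26.7.
Cumulative frequencies: 7, 28, 35, 57, 87, 89.
Observation 26.7 falls in the class 750 – <1000.
L = 750, CF = 7, f = 21, h = 250.
P30 = 750 + ((26.7 − 7)/21)·250 = 750 + 234.524 = 984.524.

984.52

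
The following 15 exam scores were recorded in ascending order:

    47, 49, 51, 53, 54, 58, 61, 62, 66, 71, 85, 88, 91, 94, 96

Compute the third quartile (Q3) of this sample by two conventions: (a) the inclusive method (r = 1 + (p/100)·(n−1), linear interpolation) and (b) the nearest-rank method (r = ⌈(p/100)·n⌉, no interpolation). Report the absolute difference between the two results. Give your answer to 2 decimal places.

1.50

n = 15.
(a) r = 11.5; between ranks 11 (85) and 12 (88): 86.5.
(b) the nearest-rank method: rank 12 → 88.
|86.5 − 88| = 1.5.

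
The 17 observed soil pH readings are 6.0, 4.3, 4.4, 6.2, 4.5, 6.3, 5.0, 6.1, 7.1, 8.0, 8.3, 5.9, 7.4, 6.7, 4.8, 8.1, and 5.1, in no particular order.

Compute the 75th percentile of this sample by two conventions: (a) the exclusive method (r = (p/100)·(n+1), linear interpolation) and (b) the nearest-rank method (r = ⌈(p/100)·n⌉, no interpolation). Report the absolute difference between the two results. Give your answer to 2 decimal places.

Sorted: 4.3, 4.4, 4.5, 4.8, 5.0, 5.1, 5.9, 6.0, 6.1, 6.2, 6.3, 6.7, 7.1, 7.4, 8.0, 8.1, 8.3.
n = 17.
(a) r = 13.5; between ranks 13 (7.1) and 14 (7.4): 7.25.
(b) the nearest-rank method: rank 13 → 7.1.
|7.25 − 7.1| = 0.15.

0.15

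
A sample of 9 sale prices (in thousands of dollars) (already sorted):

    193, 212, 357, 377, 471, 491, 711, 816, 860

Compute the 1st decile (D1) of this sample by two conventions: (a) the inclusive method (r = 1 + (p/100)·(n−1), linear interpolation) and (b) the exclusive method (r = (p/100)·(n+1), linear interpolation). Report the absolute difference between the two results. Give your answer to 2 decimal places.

15.20

n = 9.
(a) r = 1.8; between ranks 1 (193) and 2 (212): 208.2.
(b) r = 1 → value at rank 1 = 193.
|208.2 − 193| = 15.2.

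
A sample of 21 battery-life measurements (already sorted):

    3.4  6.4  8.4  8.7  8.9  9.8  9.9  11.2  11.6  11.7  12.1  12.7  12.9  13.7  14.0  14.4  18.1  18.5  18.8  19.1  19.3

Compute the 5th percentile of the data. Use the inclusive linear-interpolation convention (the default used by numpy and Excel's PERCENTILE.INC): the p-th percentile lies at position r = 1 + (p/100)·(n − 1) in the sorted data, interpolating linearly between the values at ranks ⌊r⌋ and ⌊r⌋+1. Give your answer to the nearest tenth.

6.4

n = 21.
r = 1 + (5/100)·(21 − 1) = 1 + 1 = 2.
r is an integer, so P5 is the value at rank 2: 6.4.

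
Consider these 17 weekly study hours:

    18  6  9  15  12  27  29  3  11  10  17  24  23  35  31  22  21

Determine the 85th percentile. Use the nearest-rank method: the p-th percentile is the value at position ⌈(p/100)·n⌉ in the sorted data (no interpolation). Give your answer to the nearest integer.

Sorted: 3, 6, 9, 10, 11, 12, 15, 17, 18, 21, 22, 23, 24, 27, 29, 31, 35.
n = 17.
Position = ⌈85/100 · 17⌉ = ⌈14.45⌉ = 15.
The value at rank 15 is 29.

29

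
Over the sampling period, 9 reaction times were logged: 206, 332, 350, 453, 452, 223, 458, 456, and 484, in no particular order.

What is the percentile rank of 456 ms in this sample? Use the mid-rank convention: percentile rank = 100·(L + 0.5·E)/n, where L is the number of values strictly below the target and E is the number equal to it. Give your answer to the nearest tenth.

Sorted: 206, 223, 332, 350, 452, 453, 456, 458, 484.
Count below 456: L = 6; count equal: E = 1; n = 9.
Percentile rank = 100·(6 + 0.5·1)/9 = 100·6.5/9 = 72.22.

72.2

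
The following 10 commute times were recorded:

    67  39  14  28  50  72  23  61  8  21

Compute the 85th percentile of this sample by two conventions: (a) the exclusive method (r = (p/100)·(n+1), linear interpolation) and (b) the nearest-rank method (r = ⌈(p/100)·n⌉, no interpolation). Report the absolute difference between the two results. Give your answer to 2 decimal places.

Sorted: 8, 14, 21, 23, 28, 39, 50, 61, 67, 72.
n = 10.
(a) r = 9.35; between ranks 9 (67) and 10 (72): 68.75.
(b) the nearest-rank method: rank 9 → 67.
|68.75 − 67| = 1.75.

1.75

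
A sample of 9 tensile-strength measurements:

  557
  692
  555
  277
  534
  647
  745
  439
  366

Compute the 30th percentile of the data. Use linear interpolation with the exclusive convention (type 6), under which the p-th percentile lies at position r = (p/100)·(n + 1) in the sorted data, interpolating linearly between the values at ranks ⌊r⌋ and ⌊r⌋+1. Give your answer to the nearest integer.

439

Sorted: 277, 366, 439, 534, 555, 557, 647, 692, 745.
n = 9.
r = (30/100)·(9 + 1) = 3.
r is an integer, so P30 is the value at rank 3: 439.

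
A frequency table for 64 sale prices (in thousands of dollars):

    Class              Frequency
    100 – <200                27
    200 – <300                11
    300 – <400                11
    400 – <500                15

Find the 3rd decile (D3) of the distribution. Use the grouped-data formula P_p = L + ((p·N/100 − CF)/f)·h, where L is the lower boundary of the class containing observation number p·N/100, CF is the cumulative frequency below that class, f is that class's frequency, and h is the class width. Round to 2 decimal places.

171.11

N = 64; target position k = 30/100 · 64 = 19.2.
Cumulative frequencies: 27, 38, 49, 64.
Observation 19.2 falls in the class 100 – <200.
L = 100, CF = 0, f = 27, h = 100.
P30 = 100 + ((19.2 − 0)/27)·100 = 100 + 71.1111 = 171.111.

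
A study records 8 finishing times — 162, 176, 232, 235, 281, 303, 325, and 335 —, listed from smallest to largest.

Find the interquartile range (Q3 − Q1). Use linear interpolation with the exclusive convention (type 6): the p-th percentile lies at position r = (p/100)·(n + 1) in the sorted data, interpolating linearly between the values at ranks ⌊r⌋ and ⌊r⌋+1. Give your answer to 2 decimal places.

129.50

n = 8.
P25: r = 2.25; ranks 2–3 are 176, 232; interpolating gives 190.
P75: r = 6.75; ranks 6–7 are 303, 325; interpolating gives 319.5.
Difference: 319.5 − 190 = 129.5.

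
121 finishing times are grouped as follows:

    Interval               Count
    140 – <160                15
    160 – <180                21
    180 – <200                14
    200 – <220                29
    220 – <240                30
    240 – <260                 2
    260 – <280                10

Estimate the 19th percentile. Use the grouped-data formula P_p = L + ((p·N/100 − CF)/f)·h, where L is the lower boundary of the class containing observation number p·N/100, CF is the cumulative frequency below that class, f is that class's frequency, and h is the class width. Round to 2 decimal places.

167.61

N = 121; target position k = 19/100 · 121 = 22.99.
Cumulative frequencies: 15, 36, 50, 79, 109, 111, 121.
Observation 22.99 falls in the class 160 – <180.
L = 160, CF = 15, f = 21, h = 20.
P19 = 160 + ((22.99 − 15)/21)·20 = 160 + 7.60952 = 167.61.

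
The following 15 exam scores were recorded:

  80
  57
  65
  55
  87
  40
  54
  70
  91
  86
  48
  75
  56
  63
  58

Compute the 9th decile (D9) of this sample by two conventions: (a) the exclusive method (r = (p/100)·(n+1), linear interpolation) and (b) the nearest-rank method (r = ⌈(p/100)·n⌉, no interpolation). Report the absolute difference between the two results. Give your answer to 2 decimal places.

Sorted: 40, 48, 54, 55, 56, 57, 58, 63, 65, 70, 75, 80, 86, 87, 91.
n = 15.
(a) r = 14.4; between ranks 14 (87) and 15 (91): 88.6.
(b) the nearest-rank method: rank 14 → 87.
|88.6 − 87| = 1.6.

1.60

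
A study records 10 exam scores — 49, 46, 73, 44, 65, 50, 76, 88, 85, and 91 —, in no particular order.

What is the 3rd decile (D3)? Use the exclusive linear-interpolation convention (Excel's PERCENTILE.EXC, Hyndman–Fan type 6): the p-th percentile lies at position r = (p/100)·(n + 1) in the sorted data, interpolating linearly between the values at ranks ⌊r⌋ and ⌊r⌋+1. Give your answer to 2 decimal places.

49.30

Sorted: 44, 46, 49, 50, 65, 73, 76, 85, 88, 91.
n = 10.
r = (30/100)·(10 + 1) = 3.3.
Rank 3 is 49 and rank 4 is 50.
Interpolate: 49 + 0.3·(50 − 49) = 49 + 0.3·1 = 49.3.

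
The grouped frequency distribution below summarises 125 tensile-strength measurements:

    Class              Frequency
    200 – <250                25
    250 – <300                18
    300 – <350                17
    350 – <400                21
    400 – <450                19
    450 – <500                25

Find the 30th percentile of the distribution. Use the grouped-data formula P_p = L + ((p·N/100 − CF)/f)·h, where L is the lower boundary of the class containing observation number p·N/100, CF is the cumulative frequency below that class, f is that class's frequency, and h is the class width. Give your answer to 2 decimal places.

N = 125; target position k = 30/100 · 125 = 37.5.
Cumulative frequencies: 25, 43, 60, 81, 100, 125.
Observation 37.5 falls in the class 250 – <300.
L = 250, CF = 25, f = 18, h = 50.
P30 = 250 + ((37.5 − 25)/18)·50 = 250 + 34.7222 = 284.722.

284.72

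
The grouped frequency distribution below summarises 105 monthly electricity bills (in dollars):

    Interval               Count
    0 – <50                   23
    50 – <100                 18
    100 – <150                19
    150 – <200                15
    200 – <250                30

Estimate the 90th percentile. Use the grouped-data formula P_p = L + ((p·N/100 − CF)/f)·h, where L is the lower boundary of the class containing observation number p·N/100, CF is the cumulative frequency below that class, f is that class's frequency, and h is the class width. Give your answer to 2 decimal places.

232.50

N = 105; target position k = 90/100 · 105 = 94.5.
Cumulative frequencies: 23, 41, 60, 75, 105.
Observation 94.5 falls in the class 200 – <250.
L = 200, CF = 75, f = 30, h = 50.
P90 = 200 + ((94.5 − 75)/30)·50 = 200 + 32.5 = 232.5.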